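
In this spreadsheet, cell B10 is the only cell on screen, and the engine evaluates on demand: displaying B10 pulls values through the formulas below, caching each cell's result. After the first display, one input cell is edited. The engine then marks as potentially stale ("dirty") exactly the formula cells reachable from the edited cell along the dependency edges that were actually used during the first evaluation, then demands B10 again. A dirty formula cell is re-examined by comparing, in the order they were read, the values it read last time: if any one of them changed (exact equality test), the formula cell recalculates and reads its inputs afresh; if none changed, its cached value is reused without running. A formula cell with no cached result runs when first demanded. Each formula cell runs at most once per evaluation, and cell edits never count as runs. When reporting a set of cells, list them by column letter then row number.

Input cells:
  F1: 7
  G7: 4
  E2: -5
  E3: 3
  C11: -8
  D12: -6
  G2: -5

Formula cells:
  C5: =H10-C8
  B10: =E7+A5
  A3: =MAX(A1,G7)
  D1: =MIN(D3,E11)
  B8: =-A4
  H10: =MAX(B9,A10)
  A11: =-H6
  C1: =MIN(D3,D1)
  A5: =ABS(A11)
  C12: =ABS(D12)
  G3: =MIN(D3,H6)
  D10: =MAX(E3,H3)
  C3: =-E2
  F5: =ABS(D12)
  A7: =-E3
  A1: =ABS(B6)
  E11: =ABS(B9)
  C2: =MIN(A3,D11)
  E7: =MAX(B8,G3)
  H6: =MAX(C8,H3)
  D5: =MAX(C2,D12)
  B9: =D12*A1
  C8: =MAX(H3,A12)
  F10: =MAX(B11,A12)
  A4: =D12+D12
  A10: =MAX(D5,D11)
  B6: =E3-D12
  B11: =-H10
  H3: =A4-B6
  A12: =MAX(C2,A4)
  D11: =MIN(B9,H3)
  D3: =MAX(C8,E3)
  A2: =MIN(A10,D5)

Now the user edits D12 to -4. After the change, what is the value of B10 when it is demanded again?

B10 now evaluates to 16.

Initial pass — values computed on the first demand:
  A4 = -6 + -6 = -12
  B6 = 3 - -6 = 9
  A1 = ABS(9) = 9
  A3 = MAX(9, 4) = 9
  B8 = -(-12) = 12
  B9 = -6 * 9 = -54
  H3 = -12 - 9 = -21
  D11 = MIN(-54, -21) = -54
  C2 = MIN(9, -54) = -54
  A12 = MAX(-54, -12) = -12
  C8 = MAX(-21, -12) = -12
  D3 = MAX(-12, 3) = 3
  H6 = MAX(-12, -21) = -12
  A11 = -(-12) = 12
  A5 = ABS(12) = 12
  G3 = MIN(3, -12) = -12
  E7 = MAX(12, -12) = 12
  B10 = 12 + 12 = 24

Second demand — change propagation:
  A4: re-runs because D12 -6->-4; D12 -6->-4; new result -8.
  B6: re-runs because D12 -6->-4; new result 7.
  A1: re-runs because B6 9->7; new result 7.
  A3: re-runs because A1 9->7; new result 7.
  B8: re-runs because A4 -12->-8; new result 8.
  B9: re-runs because D12 -6->-4; A1 9->7; new result -28.
  H3: re-runs because A4 -12->-8; B6 9->7; new result -15.
  D11: re-runs because B9 -54->-28; H3 -21->-15; new result -28.
  C2: re-runs because A3 9->7; D11 -54->-28; new result -28.
  A12: re-runs because C2 -54->-28; A4 -12->-8; new result -8.
  C8: re-runs because H3 -21->-15; A12 -12->-8; new result -8.
  D3: re-runs because C8 -12->-8; new result 3 (unchanged).
  H6: re-runs because C8 -12->-8; H3 -21->-15; new result -8.
  A11: re-runs because H6 -12->-8; new result 8.
  A5: re-runs because A11 12->8; new result 8.
  G3: re-runs because H6 -12->-8; new result -8.
  E7: re-runs because B8 12->8; G3 -12->-8; new result 8.
  B10: re-runs because E7 12->8; A5 12->8; new result 16.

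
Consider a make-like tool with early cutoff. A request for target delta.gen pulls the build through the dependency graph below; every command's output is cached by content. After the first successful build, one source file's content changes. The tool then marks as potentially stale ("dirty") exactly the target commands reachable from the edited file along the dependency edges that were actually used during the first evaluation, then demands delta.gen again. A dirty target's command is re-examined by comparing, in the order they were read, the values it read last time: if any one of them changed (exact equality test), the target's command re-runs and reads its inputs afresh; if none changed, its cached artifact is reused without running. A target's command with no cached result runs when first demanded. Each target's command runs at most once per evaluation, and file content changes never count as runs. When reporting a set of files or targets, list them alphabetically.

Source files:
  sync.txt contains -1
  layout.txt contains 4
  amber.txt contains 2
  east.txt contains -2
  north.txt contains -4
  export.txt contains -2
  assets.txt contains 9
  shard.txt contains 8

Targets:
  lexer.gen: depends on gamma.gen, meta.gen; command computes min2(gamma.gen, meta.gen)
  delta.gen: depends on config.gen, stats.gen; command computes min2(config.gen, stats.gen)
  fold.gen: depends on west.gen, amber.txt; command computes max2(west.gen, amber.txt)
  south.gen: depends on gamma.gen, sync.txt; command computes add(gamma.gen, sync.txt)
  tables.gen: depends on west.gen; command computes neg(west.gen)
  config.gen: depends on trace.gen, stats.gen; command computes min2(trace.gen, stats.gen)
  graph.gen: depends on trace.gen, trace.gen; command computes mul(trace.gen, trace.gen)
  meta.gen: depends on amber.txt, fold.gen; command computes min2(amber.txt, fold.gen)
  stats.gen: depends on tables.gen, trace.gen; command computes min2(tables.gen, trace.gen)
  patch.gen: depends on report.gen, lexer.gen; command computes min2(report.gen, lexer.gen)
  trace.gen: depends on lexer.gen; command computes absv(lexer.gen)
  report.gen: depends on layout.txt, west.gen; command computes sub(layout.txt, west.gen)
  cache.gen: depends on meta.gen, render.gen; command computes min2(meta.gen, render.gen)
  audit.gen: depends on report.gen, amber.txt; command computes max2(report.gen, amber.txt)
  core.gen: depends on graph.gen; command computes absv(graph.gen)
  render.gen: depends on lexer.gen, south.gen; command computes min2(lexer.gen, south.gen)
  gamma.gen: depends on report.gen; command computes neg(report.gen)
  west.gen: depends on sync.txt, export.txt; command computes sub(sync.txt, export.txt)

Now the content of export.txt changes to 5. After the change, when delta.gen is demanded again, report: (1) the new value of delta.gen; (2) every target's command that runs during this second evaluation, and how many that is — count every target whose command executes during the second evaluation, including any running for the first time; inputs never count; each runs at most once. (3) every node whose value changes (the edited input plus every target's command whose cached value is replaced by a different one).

Demanding delta.gen again yields 6.
10 target commands run: config.gen, delta.gen, fold.gen, gamma.gen, lexer.gen, report.gen, stats.gen, tables.gen, trace.gen, west.gen.
The nodes whose values change: config.gen, delta.gen, export.txt, gamma.gen, lexer.gen, report.gen, stats.gen, tables.gen, trace.gen, west.gen.
Note where the cutoff bites: meta.gen is checked, finds nothing changed, and keeps its cache.

First demand of the output computes:
  west.gen = sub(-1, -2) = 1
  fold.gen = max2(1, 2) = 2
  meta.gen = min2(2, 2) = 2
  report.gen = sub(4, 1) = 3
  gamma.gen = neg(3) = -3
  lexer.gen = min2(-3, 2) = -3
  tables.gen = neg(1) = -1
  trace.gen = absv(-3) = 3
  stats.gen = min2(-1, 3) = -1
  config.gen = min2(3, -1) = -1
  delta.gen = min2(-1, -1) = -1

After the edit, cleaning proceeds:
  west.gen: a read changed (export.txt -2->5) — executes, giving -6.
  fold.gen: a read changed (west.gen 1->-6) — executes, giving 2 — identical to its old value.
  meta.gen: dirty, but its reads are unchanged (amber.txt unchanged, fold.gen unchanged); cached 2 stands.
  report.gen: a read changed (west.gen 1->-6) — executes, giving 10.
  gamma.gen: a read changed (report.gen 3->10) — executes, giving -10.
  lexer.gen: a read changed (gamma.gen -3->-10) — executes, giving -10.
  tables.gen: a read changed (west.gen 1->-6) — executes, giving 6.
  trace.gen: a read changed (lexer.gen -3->-10) — executes, giving 10.
  stats.gen: a read changed (tables.gen -1->6; trace.gen 3->10) — executes, giving 6.
  config.gen: a read changed (trace.gen 3->10; stats.gen -1->6) — executes, giving 6.
  delta.gen: a read changed (config.gen -1->6; stats.gen -1->6) — executes, giving 6.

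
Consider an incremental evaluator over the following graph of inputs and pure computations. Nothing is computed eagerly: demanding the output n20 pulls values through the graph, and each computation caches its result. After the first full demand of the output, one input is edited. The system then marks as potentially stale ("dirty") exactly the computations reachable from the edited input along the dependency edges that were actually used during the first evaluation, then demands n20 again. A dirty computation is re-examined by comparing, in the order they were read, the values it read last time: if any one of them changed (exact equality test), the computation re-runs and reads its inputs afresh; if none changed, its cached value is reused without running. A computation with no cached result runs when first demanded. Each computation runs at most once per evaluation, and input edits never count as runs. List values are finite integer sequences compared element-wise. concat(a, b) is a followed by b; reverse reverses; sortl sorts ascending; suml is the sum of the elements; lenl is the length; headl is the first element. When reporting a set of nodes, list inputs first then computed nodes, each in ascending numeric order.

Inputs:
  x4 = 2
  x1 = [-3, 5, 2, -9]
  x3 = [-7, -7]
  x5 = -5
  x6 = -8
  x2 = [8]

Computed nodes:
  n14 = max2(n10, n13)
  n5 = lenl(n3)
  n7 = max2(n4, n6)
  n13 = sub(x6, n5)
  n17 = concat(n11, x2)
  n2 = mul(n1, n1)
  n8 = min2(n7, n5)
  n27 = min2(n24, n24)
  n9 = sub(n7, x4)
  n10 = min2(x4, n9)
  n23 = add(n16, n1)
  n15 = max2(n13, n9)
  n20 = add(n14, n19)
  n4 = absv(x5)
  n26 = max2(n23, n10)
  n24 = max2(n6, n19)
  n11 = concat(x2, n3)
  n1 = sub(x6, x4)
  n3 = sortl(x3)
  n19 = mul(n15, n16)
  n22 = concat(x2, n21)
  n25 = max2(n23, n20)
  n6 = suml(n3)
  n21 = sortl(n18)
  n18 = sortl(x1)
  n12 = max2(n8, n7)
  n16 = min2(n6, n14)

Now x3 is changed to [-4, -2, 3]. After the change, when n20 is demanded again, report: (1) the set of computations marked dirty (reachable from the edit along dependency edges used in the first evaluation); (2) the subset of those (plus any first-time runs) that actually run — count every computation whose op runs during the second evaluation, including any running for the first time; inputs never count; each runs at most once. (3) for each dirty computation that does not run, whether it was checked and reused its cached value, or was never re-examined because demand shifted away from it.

Initial pass — values computed on the first demand:
  n3 = sortl([-7, -7]) = [-7, -7]
  n4 = absv(-5) = 5
  n5 = lenl([-7, -7]) = 2
  n6 = suml([-7, -7]) = -14
  n7 = max2(5, -14) = 5
  n9 = sub(5, 2) = 3
  n10 = min2(2, 3) = 2
  n13 = sub(-8, 2) = -10
  n14 = max2(2, -10) = 2
  n15 = max2(-10, 3) = 3
  n16 = min2(-14, 2) = -14
  n19 = mul(3, -14) = -42
  n20 = add(2, -42) = -40

Second demand — change propagation:
  n3: re-runs because x3 [-7, -7]->[-4, -2, 3]; new result [-4, -2, 3].
  n5: re-runs because n3 [-7, -7]->[-4, -2, 3]; new result 3.
  n6: re-runs because n3 [-7, -7]->[-4, -2, 3]; new result -3.
  n7: re-runs because n6 -14->-3; new result 5 (unchanged).
  n9: re-examined; everything it read last time is the same (n7 unchanged, x4 unchanged) — cache 3 kept, no run.
  n10: re-examined; everything it read last time is the same (x4 unchanged, n9 unchanged) — cache 2 kept, no run.
  n13: re-runs because n5 2->3; new result -11.
  n14: re-runs because n13 -10->-11; new result 2 (unchanged).
  n15: re-runs because n13 -10->-11; new result 3 (unchanged).
  n16: re-runs because n6 -14->-3; new result -3.
  n19: re-runs because n16 -14->-3; new result -9.
  n20: re-runs because n19 -42->-9; new result -7.

The important point: at n9 every value read last time is unchanged, so the dirty flag clears without a run.

Dirty set: n3, n5, n6, n7, n9, n10, n13, n14, n15, n16, n19, n20.
Run set: n3, n5, n6, n7, n13, n14, n15, n16, n19, n20 (10 run).
Re-examined without running (cache reused): n9, n10.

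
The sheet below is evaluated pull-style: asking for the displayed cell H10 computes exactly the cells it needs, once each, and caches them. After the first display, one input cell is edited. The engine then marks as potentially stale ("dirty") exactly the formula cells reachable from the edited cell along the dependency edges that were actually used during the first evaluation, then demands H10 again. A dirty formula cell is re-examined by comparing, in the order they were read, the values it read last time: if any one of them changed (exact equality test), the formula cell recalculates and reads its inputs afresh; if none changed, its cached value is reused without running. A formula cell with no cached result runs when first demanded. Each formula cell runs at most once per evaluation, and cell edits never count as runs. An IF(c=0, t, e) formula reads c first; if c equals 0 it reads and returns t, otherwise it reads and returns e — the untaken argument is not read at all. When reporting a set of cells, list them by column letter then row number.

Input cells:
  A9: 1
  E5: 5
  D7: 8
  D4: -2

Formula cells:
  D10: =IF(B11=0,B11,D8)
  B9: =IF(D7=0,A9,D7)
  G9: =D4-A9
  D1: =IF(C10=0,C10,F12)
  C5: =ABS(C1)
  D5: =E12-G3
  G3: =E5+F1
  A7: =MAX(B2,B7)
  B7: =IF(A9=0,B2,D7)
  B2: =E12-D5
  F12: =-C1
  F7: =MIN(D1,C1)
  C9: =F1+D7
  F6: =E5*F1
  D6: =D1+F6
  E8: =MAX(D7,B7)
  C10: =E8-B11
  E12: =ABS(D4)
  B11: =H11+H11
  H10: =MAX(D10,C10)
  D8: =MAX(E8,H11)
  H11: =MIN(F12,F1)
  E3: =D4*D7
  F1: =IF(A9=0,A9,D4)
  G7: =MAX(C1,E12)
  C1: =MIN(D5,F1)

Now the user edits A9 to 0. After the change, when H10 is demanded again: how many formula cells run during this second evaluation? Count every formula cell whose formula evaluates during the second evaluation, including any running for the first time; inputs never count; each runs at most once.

First demand of the output computes:
  B7 = IF(A9=0: A9=1 -> else branch D7) = 8
  E8 = MAX(8, 8) = 8
  E12 = ABS(-2) = 2
  F1 = IF(A9=0: A9=1 -> else branch D4) = -2
  G3 = 5 + -2 = 3
  D5 = 2 - 3 = -1
  C1 = MIN(-1, -2) = -2
  F12 = -(-2) = 2
  H11 = MIN(2, -2) = -2
  B11 = -2 + -2 = -4
  C10 = 8 - -4 = 12
  D8 = MAX(8, -2) = 8
  D10 = IF(B11=0: B11=-4 -> else branch D8) = 8
  H10 = MAX(8, 12) = 12

After the edit, cleaning proceeds:
  F1: a read changed (A9 1->0) — executes, giving 0.
  G3: a read changed (F1 -2->0) — executes, giving 5.
  D5: a read changed (G3 3->5) — executes, giving -3.
  B2: had never run; runs now, result 5.
  B7: a read changed (A9 1->0) — executes, giving 5.
  C1: a read changed (D5 -1->-3; F1 -2->0) — executes, giving -3.
  E8: a read changed (B7 8->5) — executes, giving 8 — identical to its old value.
  F12: a read changed (C1 -2->-3) — executes, giving 3.
  H11: a read changed (F12 2->3; F1 -2->0) — executes, giving 0.
  B11: a read changed (H11 -2->0; H11 -2->0) — executes, giving 0.
  C10: a read changed (B11 -4->0) — executes, giving 8.
  D8: stays stale; no demand reaches it after the flip.
  D10: a read changed (B11 -4->0) — executes, giving 0.
  H10: a read changed (D10 8->0; C10 12->8) — executes, giving 8.

Note the branch switch — demand abandons D8, which is never re-examined.

13 formula cells run: B2, B7, B11, C1, C10, D5, D10, E8, F1, F12, G3, H10, H11.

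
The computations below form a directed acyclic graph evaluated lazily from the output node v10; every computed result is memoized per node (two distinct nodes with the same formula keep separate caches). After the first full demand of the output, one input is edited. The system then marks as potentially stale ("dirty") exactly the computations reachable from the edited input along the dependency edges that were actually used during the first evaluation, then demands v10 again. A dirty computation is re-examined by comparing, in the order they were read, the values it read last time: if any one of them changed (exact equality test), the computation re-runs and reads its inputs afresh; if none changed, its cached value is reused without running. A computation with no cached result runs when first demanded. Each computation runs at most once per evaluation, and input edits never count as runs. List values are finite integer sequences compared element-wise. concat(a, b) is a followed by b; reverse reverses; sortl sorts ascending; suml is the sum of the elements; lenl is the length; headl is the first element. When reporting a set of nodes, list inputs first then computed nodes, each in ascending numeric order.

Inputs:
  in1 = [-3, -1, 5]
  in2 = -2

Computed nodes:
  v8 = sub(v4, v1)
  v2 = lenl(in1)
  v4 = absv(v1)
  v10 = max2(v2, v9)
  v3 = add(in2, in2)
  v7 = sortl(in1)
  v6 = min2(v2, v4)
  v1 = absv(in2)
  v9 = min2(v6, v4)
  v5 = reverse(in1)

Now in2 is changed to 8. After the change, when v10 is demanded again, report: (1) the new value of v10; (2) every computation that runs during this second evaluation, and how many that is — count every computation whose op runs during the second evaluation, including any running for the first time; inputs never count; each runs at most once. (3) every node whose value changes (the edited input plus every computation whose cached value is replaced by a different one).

First demand of the output computes:
  v1 = absv(-2) = 2
  v2 = lenl([-3, -1, 5]) = 3
  v4 = absv(2) = 2
  v6 = min2(3, 2) = 2
  v9 = min2(2, 2) = 2
  v10 = max2(3, 2) = 3

After the edit, cleaning proceeds:
  v1: a read changed (in2 -2->8) — executes, giving 8.
  v4: a read changed (v1 2->8) — executes, giving 8.
  v6: a read changed (v4 2->8) — executes, giving 3.
  v9: a read changed (v6 2->3; v4 2->8) — executes, giving 3.
  v10: a read changed (v9 2->3) — executes, giving 3 — identical to its old value.

Demanding v10 again yields 3.
5 computations run: v1, v4, v6, v9, v10.
The nodes whose values change: in2, v1, v4, v6, v9.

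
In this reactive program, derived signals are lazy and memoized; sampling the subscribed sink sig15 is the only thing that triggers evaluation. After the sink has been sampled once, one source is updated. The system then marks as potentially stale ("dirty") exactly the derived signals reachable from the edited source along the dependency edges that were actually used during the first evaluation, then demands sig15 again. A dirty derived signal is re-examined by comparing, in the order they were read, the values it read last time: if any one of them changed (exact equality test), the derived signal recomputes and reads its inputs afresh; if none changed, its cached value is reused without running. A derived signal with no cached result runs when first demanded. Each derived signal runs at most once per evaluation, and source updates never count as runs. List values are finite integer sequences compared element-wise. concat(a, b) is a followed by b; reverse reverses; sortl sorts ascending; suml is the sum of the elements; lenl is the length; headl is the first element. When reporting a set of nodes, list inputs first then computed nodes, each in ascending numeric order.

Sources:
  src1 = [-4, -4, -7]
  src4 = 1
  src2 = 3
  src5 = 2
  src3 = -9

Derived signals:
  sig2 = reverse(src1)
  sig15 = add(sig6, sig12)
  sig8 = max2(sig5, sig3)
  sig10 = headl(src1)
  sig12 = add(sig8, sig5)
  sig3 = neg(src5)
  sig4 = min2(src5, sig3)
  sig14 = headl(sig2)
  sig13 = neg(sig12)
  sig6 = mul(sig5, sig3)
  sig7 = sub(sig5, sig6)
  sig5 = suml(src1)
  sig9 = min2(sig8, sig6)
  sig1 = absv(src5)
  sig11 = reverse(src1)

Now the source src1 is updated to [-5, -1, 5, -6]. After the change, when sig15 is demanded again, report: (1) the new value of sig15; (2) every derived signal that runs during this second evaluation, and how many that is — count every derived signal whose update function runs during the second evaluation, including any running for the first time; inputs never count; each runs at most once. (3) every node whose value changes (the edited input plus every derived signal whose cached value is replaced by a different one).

First demand of the output computes:
  sig3 = neg(2) = -2
  sig5 = suml([-4, -4, -7]) = -15
  sig6 = mul(-15, -2) = 30
  sig8 = max2(-15, -2) = -2
  sig12 = add(-2, -15) = -17
  sig15 = add(30, -17) = 13

After the edit, cleaning proceeds:
  sig5: a read changed (src1 [-4, -4, -7]->[-5, -1, 5, -6]) — executes, giving -7.
  sig6: a read changed (sig5 -15->-7) — executes, giving 14.
  sig8: a read changed (sig5 -15->-7) — executes, giving -2 — identical to its old value.
  sig12: a read changed (sig5 -15->-7) — executes, giving -9.
  sig15: a read changed (sig6 30->14; sig12 -17->-9) — executes, giving 5.

Demanding sig15 again yields 5.
5 derived signals run: sig5, sig6, sig8, sig12, sig15.
The nodes whose values change: src1, sig5, sig6, sig12, sig15.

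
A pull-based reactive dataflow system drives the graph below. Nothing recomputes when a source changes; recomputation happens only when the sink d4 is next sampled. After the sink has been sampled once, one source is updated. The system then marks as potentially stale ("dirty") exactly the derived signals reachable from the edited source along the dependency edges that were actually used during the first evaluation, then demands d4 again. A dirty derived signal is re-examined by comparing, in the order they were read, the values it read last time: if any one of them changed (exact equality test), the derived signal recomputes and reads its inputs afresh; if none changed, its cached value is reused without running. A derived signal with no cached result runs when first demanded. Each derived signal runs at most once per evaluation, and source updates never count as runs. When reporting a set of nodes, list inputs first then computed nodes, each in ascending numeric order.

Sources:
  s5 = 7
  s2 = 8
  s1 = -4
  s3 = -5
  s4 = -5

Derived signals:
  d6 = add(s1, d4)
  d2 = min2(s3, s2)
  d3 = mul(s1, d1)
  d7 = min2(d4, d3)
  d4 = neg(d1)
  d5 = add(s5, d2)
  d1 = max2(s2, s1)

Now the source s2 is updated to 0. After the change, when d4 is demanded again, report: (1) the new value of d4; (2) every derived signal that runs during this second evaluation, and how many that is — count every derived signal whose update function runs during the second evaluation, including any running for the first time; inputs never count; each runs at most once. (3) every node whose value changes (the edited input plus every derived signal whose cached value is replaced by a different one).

New value of d4: 0.
Derived signals that run: d1, d4 — 2 in total.
Values that change: s2, d1, d4.

First evaluation (everything demanded from the output):
  d1 = max2(8, -4) = 8
  d4 = neg(8) = -8

Propagation after the edit:
  d1: runs — s2 8->0; result 0.
  d4: runs — d1 8->0; result 0.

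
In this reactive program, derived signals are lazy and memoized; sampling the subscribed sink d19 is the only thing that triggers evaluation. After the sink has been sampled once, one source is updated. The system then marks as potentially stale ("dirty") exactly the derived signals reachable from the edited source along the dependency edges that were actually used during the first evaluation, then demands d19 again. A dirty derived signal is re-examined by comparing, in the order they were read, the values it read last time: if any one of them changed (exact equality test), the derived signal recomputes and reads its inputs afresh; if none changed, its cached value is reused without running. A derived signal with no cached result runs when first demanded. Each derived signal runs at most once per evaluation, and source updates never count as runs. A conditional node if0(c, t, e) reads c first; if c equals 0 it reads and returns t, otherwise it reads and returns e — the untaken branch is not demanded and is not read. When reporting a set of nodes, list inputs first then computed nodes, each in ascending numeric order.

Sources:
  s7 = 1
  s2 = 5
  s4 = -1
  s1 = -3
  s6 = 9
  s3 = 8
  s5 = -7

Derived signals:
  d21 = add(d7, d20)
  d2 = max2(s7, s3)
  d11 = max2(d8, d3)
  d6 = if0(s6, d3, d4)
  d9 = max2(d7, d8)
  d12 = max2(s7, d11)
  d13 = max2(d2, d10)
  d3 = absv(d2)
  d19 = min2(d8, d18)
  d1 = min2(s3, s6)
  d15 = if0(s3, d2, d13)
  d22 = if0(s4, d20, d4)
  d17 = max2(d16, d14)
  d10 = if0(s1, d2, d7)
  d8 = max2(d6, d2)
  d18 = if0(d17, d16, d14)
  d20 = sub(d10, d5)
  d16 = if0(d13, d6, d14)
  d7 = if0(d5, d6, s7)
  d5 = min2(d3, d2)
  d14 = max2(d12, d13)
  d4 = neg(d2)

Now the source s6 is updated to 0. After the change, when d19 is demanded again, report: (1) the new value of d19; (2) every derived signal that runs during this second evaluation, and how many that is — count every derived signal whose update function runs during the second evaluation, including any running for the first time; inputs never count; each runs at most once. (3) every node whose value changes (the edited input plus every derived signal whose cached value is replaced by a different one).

First demand of the output computes:
  d2 = max2(1, 8) = 8
  d3 = absv(8) = 8
  d4 = neg(8) = -8
  d5 = min2(8, 8) = 8
  d6 = if0(s6=9 -> else branch d4) = -8
  d7 = if0(d5=8 -> else branch s7) = 1
  d8 = max2(-8, 8) = 8
  d10 = if0(s1=-3 -> else branch d7) = 1
  d11 = max2(8, 8) = 8
  d12 = max2(1, 8) = 8
  d13 = max2(8, 1) = 8
  d14 = max2(8, 8) = 8
  d16 = if0(d13=8 -> else branch d14) = 8
  d17 = max2(8, 8) = 8
  d18 = if0(d17=8 -> else branch d14) = 8
  d19 = min2(8, 8) = 8

After the edit, cleaning proceeds:
  d6: a read changed (s6 9->0) — executes, giving 8.
  d8: a read changed (d6 -8->8) — executes, giving 8 — identical to its old value.
  d11: dirty, but its reads are unchanged (d8 unchanged, d3 unchanged); cached 8 stands.
  d12: dirty, but its reads are unchanged (s7 unchanged, d11 unchanged); cached 8 stands.
  d14: dirty, but its reads are unchanged (d12 unchanged, d13 unchanged); cached 8 stands.
  d16: dirty, but its reads are unchanged (d13 unchanged, d14 unchanged); cached 8 stands.
  d17: dirty, but its reads are unchanged (d16 unchanged, d14 unchanged); cached 8 stands.
  d18: dirty, but its reads are unchanged (d17 unchanged, d14 unchanged); cached 8 stands.
  d19: dirty, but its reads are unchanged (d8 unchanged, d18 unchanged); cached 8 stands.

Note the absorption at d8: it re-runs yet its value is the same, leaving the output's value untouched.

Demanding d19 again yields 8.
2 derived signals run: d6, d8.
The nodes whose values change: s6, d6.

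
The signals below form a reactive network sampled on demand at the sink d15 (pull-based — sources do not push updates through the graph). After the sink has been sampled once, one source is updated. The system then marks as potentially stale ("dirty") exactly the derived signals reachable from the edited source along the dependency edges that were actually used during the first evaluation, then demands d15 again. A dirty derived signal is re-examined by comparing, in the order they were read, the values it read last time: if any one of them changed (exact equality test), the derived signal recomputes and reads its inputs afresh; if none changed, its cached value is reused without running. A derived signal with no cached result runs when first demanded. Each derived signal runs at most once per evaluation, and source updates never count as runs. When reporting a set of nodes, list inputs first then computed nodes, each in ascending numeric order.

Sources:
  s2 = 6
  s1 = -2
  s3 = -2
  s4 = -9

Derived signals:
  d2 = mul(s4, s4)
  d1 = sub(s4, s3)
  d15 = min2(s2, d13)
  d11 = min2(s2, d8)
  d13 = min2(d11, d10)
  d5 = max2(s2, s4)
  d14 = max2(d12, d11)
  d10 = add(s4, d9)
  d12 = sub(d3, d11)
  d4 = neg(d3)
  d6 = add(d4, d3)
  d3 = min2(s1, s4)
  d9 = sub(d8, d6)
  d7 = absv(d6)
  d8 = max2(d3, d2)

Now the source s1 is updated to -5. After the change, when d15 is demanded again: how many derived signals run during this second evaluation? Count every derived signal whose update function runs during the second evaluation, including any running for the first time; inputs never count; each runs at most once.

Run set: d3 (1 run).
The important point: d3 recomputes to an identical value, and the output ends up unchanged.

Initial pass — values computed on the first demand:
  d2 = mul(-9, -9) = 81
  d3 = min2(-2, -9) = -9
  d4 = neg(-9) = 9
  d6 = add(9, -9) = 0
  d8 = max2(-9, 81) = 81
  d9 = sub(81, 0) = 81
  d10 = add(-9, 81) = 72
  d11 = min2(6, 81) = 6
  d13 = min2(6, 72) = 6
  d15 = min2(6, 6) = 6

Second demand — change propagation:
  d3: re-runs because s1 -2->-5; new result -9 (unchanged).
  d4: re-examined; everything it read last time is the same (d3 unchanged) — cache 9 kept, no run.
  d6: re-examined; everything it read last time is the same (d4 unchanged, d3 unchanged) — cache 0 kept, no run.
  d8: re-examined; everything it read last time is the same (d3 unchanged, d2 unchanged) — cache 81 kept, no run.
  d9: re-examined; everything it read last time is the same (d8 unchanged, d6 unchanged) — cache 81 kept, no run.
  d10: re-examined; everything it read last time is the same (s4 unchanged, d9 unchanged) — cache 72 kept, no run.
  d11: re-examined; everything it read last time is the same (s2 unchanged, d8 unchanged) — cache 6 kept, no run.
  d13: re-examined; everything it read last time is the same (d11 unchanged, d10 unchanged) — cache 6 kept, no run.
  d15: re-examined; everything it read last time is the same (s2 unchanged, d13 unchanged) — cache 6 kept, no run.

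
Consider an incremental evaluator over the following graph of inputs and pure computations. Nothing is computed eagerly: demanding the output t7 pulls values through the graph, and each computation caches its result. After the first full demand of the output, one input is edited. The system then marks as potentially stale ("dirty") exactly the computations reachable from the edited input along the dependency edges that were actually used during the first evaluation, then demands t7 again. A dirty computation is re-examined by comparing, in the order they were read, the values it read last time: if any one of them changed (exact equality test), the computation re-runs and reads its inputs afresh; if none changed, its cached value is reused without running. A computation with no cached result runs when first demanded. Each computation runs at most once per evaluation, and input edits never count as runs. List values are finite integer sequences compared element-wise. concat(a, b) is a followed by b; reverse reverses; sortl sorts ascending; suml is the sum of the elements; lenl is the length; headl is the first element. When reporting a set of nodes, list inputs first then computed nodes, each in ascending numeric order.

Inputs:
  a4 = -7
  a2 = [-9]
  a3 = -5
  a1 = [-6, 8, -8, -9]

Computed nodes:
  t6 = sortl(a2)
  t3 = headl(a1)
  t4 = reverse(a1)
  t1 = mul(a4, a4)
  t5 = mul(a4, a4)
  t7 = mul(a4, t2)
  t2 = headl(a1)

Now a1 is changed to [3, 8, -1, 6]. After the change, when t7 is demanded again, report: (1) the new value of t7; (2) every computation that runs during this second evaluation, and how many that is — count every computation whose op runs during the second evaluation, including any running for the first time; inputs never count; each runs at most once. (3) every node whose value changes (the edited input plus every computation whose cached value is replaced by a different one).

Initial pass — values computed on the first demand:
  t2 = headl([-6, 8, -8, -9]) = -6
  t7 = mul(-7, -6) = 42

Second demand — change propagation:
  t2: re-runs because a1 [-6, 8, -8, -9]->[3, 8, -1, 6]; new result 3.
  t7: re-runs because t2 -6->3; new result -21.

t7 now evaluates to -21.
Run set: t2, t7 (2 run).
Changed values: a1, t2, t7.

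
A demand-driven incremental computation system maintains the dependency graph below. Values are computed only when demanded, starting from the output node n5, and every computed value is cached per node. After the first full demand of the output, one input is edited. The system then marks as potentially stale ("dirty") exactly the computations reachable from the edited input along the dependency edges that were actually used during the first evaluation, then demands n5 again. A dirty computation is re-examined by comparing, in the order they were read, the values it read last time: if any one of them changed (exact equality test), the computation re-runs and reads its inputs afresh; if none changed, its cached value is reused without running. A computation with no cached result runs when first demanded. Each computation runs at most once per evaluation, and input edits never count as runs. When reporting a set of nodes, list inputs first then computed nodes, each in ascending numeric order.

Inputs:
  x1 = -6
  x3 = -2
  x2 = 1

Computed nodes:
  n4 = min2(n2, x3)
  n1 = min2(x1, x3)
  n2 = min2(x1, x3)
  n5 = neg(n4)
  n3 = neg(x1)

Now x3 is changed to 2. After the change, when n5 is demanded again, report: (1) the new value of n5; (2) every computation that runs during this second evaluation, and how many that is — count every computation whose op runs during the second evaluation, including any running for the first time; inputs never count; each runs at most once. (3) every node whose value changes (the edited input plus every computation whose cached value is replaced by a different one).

First evaluation (everything demanded from the output):
  n2 = min2(-6, -2) = -6
  n4 = min2(-6, -2) = -6
  n5 = neg(-6) = 6

Propagation after the edit:
  n2: runs — x3 -2->2; result -6 (same value as before).
  n4: runs — x3 -2->2; result -6 (same value as before).
  n5: checked — values it read are unchanged (n4 unchanged); reused cached 6 without running.

Key observation: the cutoff stops propagation at n5 — its inputs' values are unchanged, so it reuses its cache.

New value of n5: 6.
Computations that run: n2, n4 — 2 in total.
Values that change: x3.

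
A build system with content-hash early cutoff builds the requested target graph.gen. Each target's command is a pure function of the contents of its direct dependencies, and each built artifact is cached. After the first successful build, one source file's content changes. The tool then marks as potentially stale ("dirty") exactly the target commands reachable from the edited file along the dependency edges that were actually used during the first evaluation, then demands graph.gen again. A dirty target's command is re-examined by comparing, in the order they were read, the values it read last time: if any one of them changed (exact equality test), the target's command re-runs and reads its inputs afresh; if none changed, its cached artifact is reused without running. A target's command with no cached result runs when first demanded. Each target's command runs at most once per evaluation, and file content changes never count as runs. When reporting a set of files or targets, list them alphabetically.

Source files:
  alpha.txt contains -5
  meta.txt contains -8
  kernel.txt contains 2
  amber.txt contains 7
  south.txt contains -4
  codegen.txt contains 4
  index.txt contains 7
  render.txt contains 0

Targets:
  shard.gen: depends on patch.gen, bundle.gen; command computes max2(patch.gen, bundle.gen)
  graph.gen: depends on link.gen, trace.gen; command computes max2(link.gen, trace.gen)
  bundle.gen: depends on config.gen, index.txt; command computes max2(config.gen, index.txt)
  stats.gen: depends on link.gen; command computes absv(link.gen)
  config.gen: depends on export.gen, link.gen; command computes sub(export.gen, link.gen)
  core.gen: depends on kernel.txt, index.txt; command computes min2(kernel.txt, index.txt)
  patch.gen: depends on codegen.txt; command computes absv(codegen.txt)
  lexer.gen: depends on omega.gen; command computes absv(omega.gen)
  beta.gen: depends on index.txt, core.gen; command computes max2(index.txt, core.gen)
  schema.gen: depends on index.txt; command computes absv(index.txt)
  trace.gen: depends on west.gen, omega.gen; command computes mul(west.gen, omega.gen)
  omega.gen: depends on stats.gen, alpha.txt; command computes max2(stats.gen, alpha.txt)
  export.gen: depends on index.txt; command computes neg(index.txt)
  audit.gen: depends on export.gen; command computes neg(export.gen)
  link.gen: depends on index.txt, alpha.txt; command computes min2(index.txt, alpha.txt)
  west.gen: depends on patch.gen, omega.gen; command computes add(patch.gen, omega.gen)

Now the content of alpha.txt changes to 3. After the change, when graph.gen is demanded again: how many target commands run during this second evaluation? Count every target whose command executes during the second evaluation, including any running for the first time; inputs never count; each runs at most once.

Target commands that run: graph.gen, link.gen, omega.gen, stats.gen, trace.gen, west.gen — 6 in total.

First evaluation (everything demanded from the output):
  link.gen = min2(7, -5) = -5
  patch.gen = absv(4) = 4
  stats.gen = absv(-5) = 5
  omega.gen = max2(5, -5) = 5
  west.gen = add(4, 5) = 9
  trace.gen = mul(9, 5) = 45
  graph.gen = max2(-5, 45) = 45

Propagation after the edit:
  link.gen: runs — alpha.txt -5->3; result 3.
  stats.gen: runs — link.gen -5->3; result 3.
  omega.gen: runs — stats.gen 5->3; alpha.txt -5->3; result 3.
  west.gen: runs — omega.gen 5->3; result 7.
  trace.gen: runs — west.gen 9->7; omega.gen 5->3; result 21.
  graph.gen: runs — link.gen -5->3; trace.gen 45->21; result 21.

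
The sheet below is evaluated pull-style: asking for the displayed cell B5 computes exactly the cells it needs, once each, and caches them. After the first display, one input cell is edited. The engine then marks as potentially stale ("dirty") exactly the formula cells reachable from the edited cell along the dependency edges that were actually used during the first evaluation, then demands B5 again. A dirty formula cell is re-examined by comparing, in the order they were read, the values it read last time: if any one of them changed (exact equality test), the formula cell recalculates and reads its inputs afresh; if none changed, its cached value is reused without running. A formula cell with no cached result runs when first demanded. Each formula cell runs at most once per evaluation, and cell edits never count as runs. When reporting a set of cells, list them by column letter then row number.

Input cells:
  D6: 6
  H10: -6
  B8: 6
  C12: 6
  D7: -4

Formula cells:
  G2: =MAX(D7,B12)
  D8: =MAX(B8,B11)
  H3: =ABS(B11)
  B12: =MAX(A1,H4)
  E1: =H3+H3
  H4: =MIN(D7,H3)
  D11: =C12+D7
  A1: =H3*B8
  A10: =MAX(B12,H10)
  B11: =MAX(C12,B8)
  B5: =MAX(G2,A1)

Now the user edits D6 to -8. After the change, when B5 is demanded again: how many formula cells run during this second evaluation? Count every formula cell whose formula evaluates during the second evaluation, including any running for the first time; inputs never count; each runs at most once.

0 formula cells run: none.
Note the shortcut — nothing in the graph depends on D6 at all, so no recomputation happens.

First demand of the output computes:
  B11 = MAX(6, 6) = 6
  H3 = ABS(6) = 6
  A1 = 6 * 6 = 36
  H4 = MIN(-4, 6) = -4
  B12 = MAX(36, -4) = 36
  G2 = MAX(-4, 36) = 36
  B5 = MAX(36, 36) = 36

After the edit, cleaning proceeds:
  no node depends on D6 at all; the second demand re-runs nothing.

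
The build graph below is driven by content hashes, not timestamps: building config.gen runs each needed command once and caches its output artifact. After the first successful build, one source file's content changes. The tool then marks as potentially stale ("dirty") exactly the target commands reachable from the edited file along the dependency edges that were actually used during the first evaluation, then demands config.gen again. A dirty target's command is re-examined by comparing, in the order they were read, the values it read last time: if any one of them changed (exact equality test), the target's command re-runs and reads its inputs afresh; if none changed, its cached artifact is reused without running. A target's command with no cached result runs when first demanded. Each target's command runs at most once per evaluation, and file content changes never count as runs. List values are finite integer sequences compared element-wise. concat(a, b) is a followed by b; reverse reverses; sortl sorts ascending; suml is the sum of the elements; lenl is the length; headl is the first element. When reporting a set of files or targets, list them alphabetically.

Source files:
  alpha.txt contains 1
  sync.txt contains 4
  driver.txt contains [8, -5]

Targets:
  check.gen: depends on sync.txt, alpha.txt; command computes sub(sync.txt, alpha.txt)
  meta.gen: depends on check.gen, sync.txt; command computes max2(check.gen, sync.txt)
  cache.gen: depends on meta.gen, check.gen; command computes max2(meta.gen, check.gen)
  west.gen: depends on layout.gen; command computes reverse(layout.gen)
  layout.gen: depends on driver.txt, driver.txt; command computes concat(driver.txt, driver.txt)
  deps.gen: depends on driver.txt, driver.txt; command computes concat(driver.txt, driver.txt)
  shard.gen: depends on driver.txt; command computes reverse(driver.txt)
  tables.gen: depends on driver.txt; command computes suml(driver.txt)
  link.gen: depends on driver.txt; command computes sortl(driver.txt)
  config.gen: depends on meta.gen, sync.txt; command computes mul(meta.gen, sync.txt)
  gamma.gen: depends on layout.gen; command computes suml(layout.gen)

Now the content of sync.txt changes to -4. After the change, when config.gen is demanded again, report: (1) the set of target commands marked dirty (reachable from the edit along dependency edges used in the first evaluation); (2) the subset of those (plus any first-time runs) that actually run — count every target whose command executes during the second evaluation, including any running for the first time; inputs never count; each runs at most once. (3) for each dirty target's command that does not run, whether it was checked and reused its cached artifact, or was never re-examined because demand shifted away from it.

Initial pass — values computed on the first demand:
  check.gen = sub(4, 1) = 3
  meta.gen = max2(3, 4) = 4
  config.gen = mul(4, 4) = 16

Second demand — change propagation:
  check.gen: re-runs because sync.txt 4->-4; new result -5.
  meta.gen: re-runs because check.gen 3->-5; sync.txt 4->-4; new result -4.
  config.gen: re-runs because meta.gen 4->-4; sync.txt 4->-4; new result 16 (unchanged).

Dirty set: check.gen, config.gen, meta.gen.
Run set: check.gen, config.gen, meta.gen (3 run).
All dirty target commands ended up running.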